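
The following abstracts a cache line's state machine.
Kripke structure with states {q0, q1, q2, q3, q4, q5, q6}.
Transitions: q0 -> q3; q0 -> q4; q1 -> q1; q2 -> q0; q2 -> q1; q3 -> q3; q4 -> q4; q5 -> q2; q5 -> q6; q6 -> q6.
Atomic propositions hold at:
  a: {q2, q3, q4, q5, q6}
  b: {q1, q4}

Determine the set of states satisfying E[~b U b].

{q0, q1, q2, q4, q5}

Sat(~b) = {q0, q2, q3, q5, q6}
E[~b U b]: least fixpoint, start Z0 = Sat(b) = {q1, q4}, add states in Sat(~b) with some successor in Z. Z1 = {q0, q1, q2, q4}; Z2 = {q0, q1, q2, q4, q5}; fixed.
Sat(E[~b U b]) = {q0, q1, q2, q4, q5}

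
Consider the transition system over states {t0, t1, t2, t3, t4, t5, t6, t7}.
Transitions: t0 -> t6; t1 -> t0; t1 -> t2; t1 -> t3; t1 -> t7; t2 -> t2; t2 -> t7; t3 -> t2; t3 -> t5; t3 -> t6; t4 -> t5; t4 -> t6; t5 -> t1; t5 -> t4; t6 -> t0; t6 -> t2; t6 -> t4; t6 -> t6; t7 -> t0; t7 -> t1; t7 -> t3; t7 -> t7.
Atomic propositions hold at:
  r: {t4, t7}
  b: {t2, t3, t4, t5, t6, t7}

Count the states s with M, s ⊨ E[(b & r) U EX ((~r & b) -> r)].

6

Sat(b & r) = {t4, t7}
Sat(~r) = {t0, t1, t2, t3, t5, t6}
Sat(~r & b) = {t2, t3, t5, t6}
Sat((~r & b) -> r) = {t0, t1, t4, t7}
Sat(EX ((~r & b) -> r)) = {s : some successor in {t0, t1, t4, t7}} = {t1, t2, t5, t6, t7}
E[(b & r) U EX ((~r & b) -> r)]: least fixpoint, start Z0 = Sat(EX ((~r & b) -> r)) = {t1, t2, t5, t6, t7}, add states in Sat(b & r) with some successor in Z. Z1 = {t1, t2, t4, t5, t6, t7}; fixed.
Sat(E[(b & r) U EX ((~r & b) -> r)]) = {t1, t2, t4, t5, t6, t7}
|Sat(E[(b & r) U EX ((~r & b) -> r)])| = |{t1, t2, t4, t5, t6, t7}| = 6.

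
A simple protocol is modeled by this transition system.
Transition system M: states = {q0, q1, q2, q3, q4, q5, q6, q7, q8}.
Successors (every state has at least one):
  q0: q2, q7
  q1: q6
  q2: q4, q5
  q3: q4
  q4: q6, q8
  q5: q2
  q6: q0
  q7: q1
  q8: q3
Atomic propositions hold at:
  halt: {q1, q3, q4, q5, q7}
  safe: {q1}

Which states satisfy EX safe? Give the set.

{q7}

Sat(EX safe) = {s : some successor in {q1}} = {q7}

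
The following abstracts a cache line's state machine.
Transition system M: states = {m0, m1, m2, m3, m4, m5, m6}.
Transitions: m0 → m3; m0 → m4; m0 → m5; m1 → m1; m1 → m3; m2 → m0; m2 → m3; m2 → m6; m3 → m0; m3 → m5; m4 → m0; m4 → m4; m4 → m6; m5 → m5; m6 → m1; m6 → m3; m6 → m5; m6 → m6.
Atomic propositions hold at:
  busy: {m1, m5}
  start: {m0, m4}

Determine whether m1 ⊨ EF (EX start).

Yes

Sat(EX start) = {s : some successor in {m0, m4}} = {m0, m2, m3, m4}
EF (EX start): least fixpoint, start Z0 = {m0, m2, m3, m4}, add states with some successor in Z. Z1 = {m0, m1, m2, m3, m4, m6}; fixed.
Sat(EF (EX start)) = {m0, m1, m2, m3, m4, m6}
m1 ∈ Sat(EF (EX start)) = {m0, m1, m2, m3, m4, m6}, so the formula holds at m1.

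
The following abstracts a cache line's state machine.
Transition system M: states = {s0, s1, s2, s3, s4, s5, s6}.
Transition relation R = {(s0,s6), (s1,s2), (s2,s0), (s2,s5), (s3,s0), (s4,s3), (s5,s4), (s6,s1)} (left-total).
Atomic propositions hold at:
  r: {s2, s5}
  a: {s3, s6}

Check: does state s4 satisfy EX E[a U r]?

E[a U r]: least fixpoint, start Z0 = Sat(r) = {s2, s5}, add states in Sat(a) with some successor in Z. Already a fixed point.
Sat(E[a U r]) = {s2, s5}
Sat(EX E[a U r]) = {s : some successor in {s2, s5}} = {s1, s2}
s4 ∉ Sat(EX E[a U r]) = {s1, s2}, so the formula does not hold at s4.

No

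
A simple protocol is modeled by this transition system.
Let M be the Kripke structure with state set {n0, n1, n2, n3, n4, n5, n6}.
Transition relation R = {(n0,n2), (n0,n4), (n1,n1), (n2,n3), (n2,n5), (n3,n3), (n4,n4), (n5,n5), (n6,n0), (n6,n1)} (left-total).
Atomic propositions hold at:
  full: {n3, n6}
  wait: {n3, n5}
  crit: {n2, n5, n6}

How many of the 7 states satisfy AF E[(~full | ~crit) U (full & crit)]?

1

Sat(~full) = {n0, n1, n2, n4, n5}
Sat(~crit) = {n0, n1, n3, n4}
Sat(~full | ~crit) = {n0, n1, n2, n3, n4, n5}
Sat(full & crit) = {n6}
E[(~full | ~crit) U (full & crit)]: least fixpoint, start Z0 = Sat((full & crit)) = {n6}, add states in Sat(~full | ~crit) with some successor in Z. Already a fixed point.
Sat(E[(~full | ~crit) U (full & crit)]) = {n6}
AF E[(~full | ~crit) U (full & crit)]: least fixpoint, start Z0 = {n6}, add states with every successor in Z. Already a fixed point.
Sat(AF E[(~full | ~crit) U (full & crit)]) = {n6}
|Sat(AF E[(~full | ~crit) U (full & crit)])| = |{n6}| = 1.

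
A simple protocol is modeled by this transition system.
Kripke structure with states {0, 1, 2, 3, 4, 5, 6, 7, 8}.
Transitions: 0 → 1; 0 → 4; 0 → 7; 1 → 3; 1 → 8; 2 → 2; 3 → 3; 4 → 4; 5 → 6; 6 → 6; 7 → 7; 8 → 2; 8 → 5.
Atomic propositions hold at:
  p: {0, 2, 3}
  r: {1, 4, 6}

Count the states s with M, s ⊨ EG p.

2

EG p: greatest fixpoint, start Z0 = {0, 2, 3}, keep only states in Sat with some successor in Z. Z1 = {2, 3}; fixed.
Sat(EG p) = {2, 3}
|Sat(EG p)| = |{2, 3}| = 2.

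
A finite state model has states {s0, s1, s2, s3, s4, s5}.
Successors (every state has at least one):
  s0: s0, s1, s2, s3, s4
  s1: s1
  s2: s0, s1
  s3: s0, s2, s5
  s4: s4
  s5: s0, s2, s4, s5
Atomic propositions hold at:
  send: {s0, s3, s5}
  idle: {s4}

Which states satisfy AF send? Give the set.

{s0, s3, s5}

AF send: least fixpoint, start Z0 = {s0, s3, s5}, add states with every successor in Z. Already a fixed point.
Sat(AF send) = {s0, s3, s5}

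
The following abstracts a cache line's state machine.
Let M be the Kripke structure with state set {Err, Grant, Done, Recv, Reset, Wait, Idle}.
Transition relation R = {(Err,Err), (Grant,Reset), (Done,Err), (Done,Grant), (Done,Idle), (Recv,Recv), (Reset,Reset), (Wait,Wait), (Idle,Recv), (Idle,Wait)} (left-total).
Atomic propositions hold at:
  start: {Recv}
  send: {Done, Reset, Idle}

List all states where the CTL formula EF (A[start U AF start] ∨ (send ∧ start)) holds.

AF start: least fixpoint, start Z0 = {Recv}, add states with every successor in Z. Already a fixed point.
Sat(AF start) = {Recv}
A[start U AF start]: least fixpoint, start Z0 = Sat(AF start) = {Recv}, add states in Sat(start) with every successor in Z. Already a fixed point.
Sat(A[start U AF start]) = {Recv}
Sat(send ∧ start) = ∅
Sat(A[start U AF start] ∨ (send ∧ start)) = {Recv}
EF (A[start U AF start] ∨ (send ∧ start)): least fixpoint, start Z0 = {Recv}, add states with some successor in Z. Z1 = {Recv, Idle}; Z2 = {Done, Recv, Idle}; fixed.
Sat(EF (A[start U AF start] ∨ (send ∧ start))) = {Done, Recv, Idle}

{Done, Recv, Idle}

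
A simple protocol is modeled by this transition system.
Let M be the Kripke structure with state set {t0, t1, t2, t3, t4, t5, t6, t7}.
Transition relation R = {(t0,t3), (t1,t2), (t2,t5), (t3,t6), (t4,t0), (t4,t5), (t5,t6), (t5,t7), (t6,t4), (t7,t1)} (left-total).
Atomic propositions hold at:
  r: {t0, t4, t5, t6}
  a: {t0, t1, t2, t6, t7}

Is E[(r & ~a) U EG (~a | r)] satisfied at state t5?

Sat(~a) = {t3, t4, t5}
Sat(r & ~a) = {t4, t5}
Sat(~a | r) = {t0, t3, t4, t5, t6}
EG (~a | r): greatest fixpoint, start Z0 = {t0, t3, t4, t5, t6}, keep only states in Sat with some successor in Z. Already a fixed point.
Sat(EG (~a | r)) = {t0, t3, t4, t5, t6}
E[(r & ~a) U EG (~a | r)]: least fixpoint, start Z0 = Sat(EG (~a | r)) = {t0, t3, t4, t5, t6}, add states in Sat(r & ~a) with some successor in Z. Already a fixed point.
Sat(E[(r & ~a) U EG (~a | r)]) = {t0, t3, t4, t5, t6}
t5 ∈ Sat(E[(r & ~a) U EG (~a | r)]) = {t0, t3, t4, t5, t6}, so the formula holds at t5.

Yes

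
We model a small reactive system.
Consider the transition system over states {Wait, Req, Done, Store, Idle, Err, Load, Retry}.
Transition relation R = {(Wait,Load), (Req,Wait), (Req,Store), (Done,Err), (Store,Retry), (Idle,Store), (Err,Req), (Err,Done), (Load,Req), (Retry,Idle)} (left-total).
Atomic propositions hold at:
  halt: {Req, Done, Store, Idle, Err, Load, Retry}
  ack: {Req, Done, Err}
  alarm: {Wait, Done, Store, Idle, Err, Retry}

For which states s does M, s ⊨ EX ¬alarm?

Sat(¬alarm) = {Req, Load}
Sat(EX ¬alarm) = {s : some successor in {Req, Load}} = {Wait, Err, Load}

{Wait, Err, Load}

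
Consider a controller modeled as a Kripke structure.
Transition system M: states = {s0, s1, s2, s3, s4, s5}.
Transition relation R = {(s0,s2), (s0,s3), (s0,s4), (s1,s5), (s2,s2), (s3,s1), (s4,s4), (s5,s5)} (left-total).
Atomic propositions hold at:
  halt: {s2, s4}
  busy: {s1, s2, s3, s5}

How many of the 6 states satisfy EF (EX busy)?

Sat(EX busy) = {s : some successor in {s1, s2, s3, s5}} = {s0, s1, s2, s3, s5}
EF (EX busy): least fixpoint, start Z0 = {s0, s1, s2, s3, s5}, add states with some successor in Z. Already a fixed point.
Sat(EF (EX busy)) = {s0, s1, s2, s3, s5}
|Sat(EF (EX busy))| = |{s0, s1, s2, s3, s5}| = 5.

5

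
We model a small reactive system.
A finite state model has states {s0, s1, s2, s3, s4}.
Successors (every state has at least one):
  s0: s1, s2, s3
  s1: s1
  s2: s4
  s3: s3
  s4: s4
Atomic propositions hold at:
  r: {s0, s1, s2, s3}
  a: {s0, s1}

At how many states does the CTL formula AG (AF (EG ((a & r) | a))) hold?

Sat(a & r) = {s0, s1}
Sat((a & r) | a) = {s0, s1}
EG ((a & r) | a): greatest fixpoint, start Z0 = {s0, s1}, keep only states in Sat with some successor in Z. Already a fixed point.
Sat(EG ((a & r) | a)) = {s0, s1}
AF (EG ((a & r) | a)): least fixpoint, start Z0 = {s0, s1}, add states with every successor in Z. Already a fixed point.
Sat(AF (EG ((a & r) | a))) = {s0, s1}
AG (AF (EG ((a & r) | a))): greatest fixpoint, start Z0 = {s0, s1}, keep only states in Sat with every successor in Z. Z1 = {s1}; fixed.
Sat(AG (AF (EG ((a & r) | a)))) = {s1}
|Sat(AG (AF (EG ((a & r) | a))))| = |{s1}| = 1.

1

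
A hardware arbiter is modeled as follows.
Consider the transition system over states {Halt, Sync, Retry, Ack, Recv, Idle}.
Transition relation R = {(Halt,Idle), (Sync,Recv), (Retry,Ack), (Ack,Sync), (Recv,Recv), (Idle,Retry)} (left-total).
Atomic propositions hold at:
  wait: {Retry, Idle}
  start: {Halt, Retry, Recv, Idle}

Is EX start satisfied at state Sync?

Yes

Sat(EX start) = {s : some successor in {Halt, Retry, Recv, Idle}} = {Halt, Sync, Recv, Idle}
Sync ∈ Sat(EX start) = {Halt, Sync, Recv, Idle}, so the formula holds at Sync.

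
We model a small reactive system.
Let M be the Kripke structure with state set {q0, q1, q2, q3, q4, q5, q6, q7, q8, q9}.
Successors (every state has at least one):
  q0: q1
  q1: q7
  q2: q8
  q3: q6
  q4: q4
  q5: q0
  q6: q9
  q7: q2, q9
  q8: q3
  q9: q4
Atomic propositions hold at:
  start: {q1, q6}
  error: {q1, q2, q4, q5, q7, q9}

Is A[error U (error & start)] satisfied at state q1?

Sat(error & start) = {q1}
A[error U (error & start)]: least fixpoint, start Z0 = Sat((error & start)) = {q1}, add states in Sat(error) with every successor in Z. Already a fixed point.
Sat(A[error U (error & start)]) = {q1}
q1 ∈ Sat(A[error U (error & start)]) = {q1}, so the formula holds at q1.

Yes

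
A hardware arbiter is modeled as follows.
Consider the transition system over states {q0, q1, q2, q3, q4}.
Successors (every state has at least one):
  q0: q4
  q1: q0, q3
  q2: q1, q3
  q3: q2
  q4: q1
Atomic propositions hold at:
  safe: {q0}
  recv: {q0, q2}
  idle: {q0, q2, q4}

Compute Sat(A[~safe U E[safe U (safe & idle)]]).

Sat(~safe) = {q1, q2, q3, q4}
Sat(safe & idle) = {q0}
E[safe U (safe & idle)]: least fixpoint, start Z0 = Sat((safe & idle)) = {q0}, add states in Sat(safe) with some successor in Z. Already a fixed point.
Sat(E[safe U (safe & idle)]) = {q0}
A[~safe U E[safe U (safe & idle)]]: least fixpoint, start Z0 = Sat(E[safe U (safe & idle)]) = {q0}, add states in Sat(~safe) with every successor in Z. Already a fixed point.
Sat(A[~safe U E[safe U (safe & idle)]]) = {q0}

{q0}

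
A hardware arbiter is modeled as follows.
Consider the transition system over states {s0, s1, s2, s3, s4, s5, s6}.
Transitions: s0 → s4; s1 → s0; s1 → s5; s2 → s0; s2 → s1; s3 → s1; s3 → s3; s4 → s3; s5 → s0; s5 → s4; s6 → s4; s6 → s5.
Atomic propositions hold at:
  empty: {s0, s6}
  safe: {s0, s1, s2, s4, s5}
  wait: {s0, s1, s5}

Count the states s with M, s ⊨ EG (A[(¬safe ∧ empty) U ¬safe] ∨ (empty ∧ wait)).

Sat(¬safe) = {s3, s6}
Sat(¬safe ∧ empty) = {s6}
A[(¬safe ∧ empty) U ¬safe]: least fixpoint, start Z0 = Sat(¬safe) = {s3, s6}, add states in Sat(¬safe ∧ empty) with every successor in Z. Already a fixed point.
Sat(A[(¬safe ∧ empty) U ¬safe]) = {s3, s6}
Sat(empty ∧ wait) = {s0}
Sat(A[(¬safe ∧ empty) U ¬safe] ∨ (empty ∧ wait)) = {s0, s3, s6}
EG (A[(¬safe ∧ empty) U ¬safe] ∨ (empty ∧ wait)): greatest fixpoint, start Z0 = {s0, s3, s6}, keep only states in Sat with some successor in Z. Z1 = {s3}; fixed.
Sat(EG (A[(¬safe ∧ empty) U ¬safe] ∨ (empty ∧ wait))) = {s3}
|Sat(EG (A[(¬safe ∧ empty) U ¬safe] ∨ (empty ∧ wait)))| = |{s3}| = 1.

1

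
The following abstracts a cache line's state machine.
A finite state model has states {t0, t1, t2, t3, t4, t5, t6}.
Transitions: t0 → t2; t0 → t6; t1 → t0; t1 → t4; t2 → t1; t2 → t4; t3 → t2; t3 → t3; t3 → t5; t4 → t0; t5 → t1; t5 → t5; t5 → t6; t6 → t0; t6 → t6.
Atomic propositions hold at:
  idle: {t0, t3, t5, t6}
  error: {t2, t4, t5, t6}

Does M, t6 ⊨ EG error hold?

Yes

EG error: greatest fixpoint, start Z0 = {t2, t4, t5, t6}, keep only states in Sat with some successor in Z. Z1 = {t2, t5, t6}; Z2 = {t5, t6}; fixed.
Sat(EG error) = {t5, t6}
t6 ∈ Sat(EG error) = {t5, t6}, so the formula holds at t6.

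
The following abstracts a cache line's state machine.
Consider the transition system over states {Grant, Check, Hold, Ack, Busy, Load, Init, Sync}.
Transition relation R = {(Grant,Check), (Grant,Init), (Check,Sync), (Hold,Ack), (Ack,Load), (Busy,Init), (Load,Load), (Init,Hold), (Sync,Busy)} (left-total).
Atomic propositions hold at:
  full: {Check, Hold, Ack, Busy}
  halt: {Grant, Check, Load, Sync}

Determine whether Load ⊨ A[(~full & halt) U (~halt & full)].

No

Sat(~full) = {Grant, Load, Init, Sync}
Sat(~full & halt) = {Grant, Load, Sync}
Sat(~halt) = {Hold, Ack, Busy, Init}
Sat(~halt & full) = {Hold, Ack, Busy}
A[(~full & halt) U (~halt & full)]: least fixpoint, start Z0 = Sat((~halt & full)) = {Hold, Ack, Busy}, add states in Sat(~full & halt) with every successor in Z. Z1 = {Hold, Ack, Busy, Sync}; fixed.
Sat(A[(~full & halt) U (~halt & full)]) = {Hold, Ack, Busy, Sync}
Load ∉ Sat(A[(~full & halt) U (~halt & full)]) = {Hold, Ack, Busy, Sync}, so the formula does not hold at Load.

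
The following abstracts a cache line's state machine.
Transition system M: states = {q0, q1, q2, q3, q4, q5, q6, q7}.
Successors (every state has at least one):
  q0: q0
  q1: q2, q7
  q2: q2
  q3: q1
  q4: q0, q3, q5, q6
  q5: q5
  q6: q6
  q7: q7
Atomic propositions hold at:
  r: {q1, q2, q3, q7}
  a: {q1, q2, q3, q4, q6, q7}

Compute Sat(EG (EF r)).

{q1, q2, q3, q4, q7}

EF r: least fixpoint, start Z0 = {q1, q2, q3, q7}, add states with some successor in Z. Z1 = {q1, q2, q3, q4, q7}; fixed.
Sat(EF r) = {q1, q2, q3, q4, q7}
EG (EF r): greatest fixpoint, start Z0 = {q1, q2, q3, q4, q7}, keep only states in Sat with some successor in Z. Already a fixed point.
Sat(EG (EF r)) = {q1, q2, q3, q4, q7}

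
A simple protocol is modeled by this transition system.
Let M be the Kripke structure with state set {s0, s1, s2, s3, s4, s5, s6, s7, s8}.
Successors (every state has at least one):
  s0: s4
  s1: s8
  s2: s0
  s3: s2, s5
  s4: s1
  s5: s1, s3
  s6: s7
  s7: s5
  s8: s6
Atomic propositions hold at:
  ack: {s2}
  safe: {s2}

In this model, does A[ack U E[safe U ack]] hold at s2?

E[safe U ack]: least fixpoint, start Z0 = Sat(ack) = {s2}, add states in Sat(safe) with some successor in Z. Already a fixed point.
Sat(E[safe U ack]) = {s2}
A[ack U E[safe U ack]]: least fixpoint, start Z0 = Sat(E[safe U ack]) = {s2}, add states in Sat(ack) with every successor in Z. Already a fixed point.
Sat(A[ack U E[safe U ack]]) = {s2}
s2 ∈ Sat(A[ack U E[safe U ack]]) = {s2}, so the formula holds at s2.

Yes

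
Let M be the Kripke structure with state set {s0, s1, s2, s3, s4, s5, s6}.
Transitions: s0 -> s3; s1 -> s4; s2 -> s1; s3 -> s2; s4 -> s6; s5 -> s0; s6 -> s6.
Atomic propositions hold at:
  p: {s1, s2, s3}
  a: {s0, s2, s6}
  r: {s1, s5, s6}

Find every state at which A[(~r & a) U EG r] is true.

{s6}

Sat(~r) = {s0, s2, s3, s4}
Sat(~r & a) = {s0, s2}
EG r: greatest fixpoint, start Z0 = {s1, s5, s6}, keep only states in Sat with some successor in Z. Z1 = {s6}; fixed.
Sat(EG r) = {s6}
A[(~r & a) U EG r]: least fixpoint, start Z0 = Sat(EG r) = {s6}, add states in Sat(~r & a) with every successor in Z. Already a fixed point.
Sat(A[(~r & a) U EG r]) = {s6}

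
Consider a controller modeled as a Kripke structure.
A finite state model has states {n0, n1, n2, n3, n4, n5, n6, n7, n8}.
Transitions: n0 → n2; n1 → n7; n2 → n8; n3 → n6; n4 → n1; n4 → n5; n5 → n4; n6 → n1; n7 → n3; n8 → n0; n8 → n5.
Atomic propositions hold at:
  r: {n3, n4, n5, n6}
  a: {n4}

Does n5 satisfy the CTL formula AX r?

Sat(AX r) = {s : every successor in {n3, n4, n5, n6}} = {n3, n5, n7}
n5 ∈ Sat(AX r) = {n3, n5, n7}, so the formula holds at n5.

Yes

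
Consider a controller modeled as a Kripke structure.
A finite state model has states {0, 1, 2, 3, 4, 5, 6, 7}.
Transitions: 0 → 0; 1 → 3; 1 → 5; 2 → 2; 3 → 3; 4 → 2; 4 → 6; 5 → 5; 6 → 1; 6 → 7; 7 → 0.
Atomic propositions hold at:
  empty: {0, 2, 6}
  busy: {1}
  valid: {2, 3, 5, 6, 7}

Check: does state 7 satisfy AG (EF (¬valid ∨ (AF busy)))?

Yes

Sat(¬valid) = {0, 1, 4}
AF busy: least fixpoint, start Z0 = {1}, add states with every successor in Z. Already a fixed point.
Sat(AF busy) = {1}
Sat(¬valid ∨ (AF busy)) = {0, 1, 4}
EF (¬valid ∨ (AF busy)): least fixpoint, start Z0 = {0, 1, 4}, add states with some successor in Z. Z1 = {0, 1, 4, 6, 7}; fixed.
Sat(EF (¬valid ∨ (AF busy))) = {0, 1, 4, 6, 7}
AG (EF (¬valid ∨ (AF busy))): greatest fixpoint, start Z0 = {0, 1, 4, 6, 7}, keep only states in Sat with every successor in Z. Z1 = {0, 6, 7}; Z2 = {0, 7}; fixed.
Sat(AG (EF (¬valid ∨ (AF busy)))) = {0, 7}
7 ∈ Sat(AG (EF (¬valid ∨ (AF busy)))) = {0, 7}, so the formula holds at 7.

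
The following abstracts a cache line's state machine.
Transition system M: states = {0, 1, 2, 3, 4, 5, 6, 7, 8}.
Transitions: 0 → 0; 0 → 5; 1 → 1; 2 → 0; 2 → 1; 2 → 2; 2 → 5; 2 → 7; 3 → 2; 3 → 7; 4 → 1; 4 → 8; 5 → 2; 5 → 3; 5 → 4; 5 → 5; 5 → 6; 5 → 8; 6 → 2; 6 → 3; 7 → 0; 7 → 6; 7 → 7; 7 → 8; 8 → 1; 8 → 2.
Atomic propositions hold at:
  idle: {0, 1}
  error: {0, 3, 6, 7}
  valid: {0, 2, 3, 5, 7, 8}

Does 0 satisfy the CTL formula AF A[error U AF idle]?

AF idle: least fixpoint, start Z0 = {0, 1}, add states with every successor in Z. Already a fixed point.
Sat(AF idle) = {0, 1}
A[error U AF idle]: least fixpoint, start Z0 = Sat(AF idle) = {0, 1}, add states in Sat(error) with every successor in Z. Already a fixed point.
Sat(A[error U AF idle]) = {0, 1}
AF A[error U AF idle]: least fixpoint, start Z0 = {0, 1}, add states with every successor in Z. Already a fixed point.
Sat(AF A[error U AF idle]) = {0, 1}
0 ∈ Sat(AF A[error U AF idle]) = {0, 1}, so the formula holds at 0.

Yes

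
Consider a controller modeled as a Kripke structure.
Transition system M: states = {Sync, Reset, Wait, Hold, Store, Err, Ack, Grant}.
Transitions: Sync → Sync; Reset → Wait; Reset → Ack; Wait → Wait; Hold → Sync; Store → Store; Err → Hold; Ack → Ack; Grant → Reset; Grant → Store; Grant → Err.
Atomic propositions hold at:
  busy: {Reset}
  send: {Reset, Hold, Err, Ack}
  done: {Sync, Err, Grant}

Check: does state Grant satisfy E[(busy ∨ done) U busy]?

Yes

Sat(busy ∨ done) = {Sync, Reset, Err, Grant}
E[(busy ∨ done) U busy]: least fixpoint, start Z0 = Sat(busy) = {Reset}, add states in Sat(busy ∨ done) with some successor in Z. Z1 = {Reset, Grant}; fixed.
Sat(E[(busy ∨ done) U busy]) = {Reset, Grant}
Grant ∈ Sat(E[(busy ∨ done) U busy]) = {Reset, Grant}, so the formula holds at Grant.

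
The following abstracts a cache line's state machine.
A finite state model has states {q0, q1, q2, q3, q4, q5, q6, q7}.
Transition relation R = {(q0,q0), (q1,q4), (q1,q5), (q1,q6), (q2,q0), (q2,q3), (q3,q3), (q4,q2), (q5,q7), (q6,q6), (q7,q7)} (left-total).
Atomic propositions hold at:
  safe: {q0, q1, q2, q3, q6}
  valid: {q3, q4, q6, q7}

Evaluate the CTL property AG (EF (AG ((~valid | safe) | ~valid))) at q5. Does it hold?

No

Sat(~valid) = {q0, q1, q2, q5}
Sat(~valid | safe) = {q0, q1, q2, q3, q5, q6}
Sat((~valid | safe) | ~valid) = {q0, q1, q2, q3, q5, q6}
AG ((~valid | safe) | ~valid): greatest fixpoint, start Z0 = {q0, q1, q2, q3, q5, q6}, keep only states in Sat with every successor in Z. Z1 = {q0, q2, q3, q6}; fixed.
Sat(AG ((~valid | safe) | ~valid)) = {q0, q2, q3, q6}
EF (AG ((~valid | safe) | ~valid)): least fixpoint, start Z0 = {q0, q2, q3, q6}, add states with some successor in Z. Z1 = {q0, q1, q2, q3, q4, q6}; fixed.
Sat(EF (AG ((~valid | safe) | ~valid))) = {q0, q1, q2, q3, q4, q6}
AG (EF (AG ((~valid | safe) | ~valid))): greatest fixpoint, start Z0 = {q0, q1, q2, q3, q4, q6}, keep only states in Sat with every successor in Z. Z1 = {q0, q2, q3, q4, q6}; fixed.
Sat(AG (EF (AG ((~valid | safe) | ~valid)))) = {q0, q2, q3, q4, q6}
q5 ∉ Sat(AG (EF (AG ((~valid | safe) | ~valid)))) = {q0, q2, q3, q4, q6}, so the formula does not hold at q5.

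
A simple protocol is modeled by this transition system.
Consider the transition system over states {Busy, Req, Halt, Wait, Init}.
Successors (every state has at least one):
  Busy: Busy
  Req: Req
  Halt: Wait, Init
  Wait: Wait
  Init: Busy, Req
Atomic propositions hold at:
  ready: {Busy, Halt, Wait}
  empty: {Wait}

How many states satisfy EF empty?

EF empty: least fixpoint, start Z0 = {Wait}, add states with some successor in Z. Z1 = {Halt, Wait}; fixed.
Sat(EF empty) = {Halt, Wait}
|Sat(EF empty)| = |{Halt, Wait}| = 2.

2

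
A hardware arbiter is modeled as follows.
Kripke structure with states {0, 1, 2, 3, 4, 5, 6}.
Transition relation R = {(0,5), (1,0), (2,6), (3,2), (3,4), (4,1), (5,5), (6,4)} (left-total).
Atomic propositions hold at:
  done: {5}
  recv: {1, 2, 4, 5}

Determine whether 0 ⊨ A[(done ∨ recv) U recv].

Sat(done ∨ recv) = {1, 2, 4, 5}
A[(done ∨ recv) U recv]: least fixpoint, start Z0 = Sat(recv) = {1, 2, 4, 5}, add states in Sat(done ∨ recv) with every successor in Z. Already a fixed point.
Sat(A[(done ∨ recv) U recv]) = {1, 2, 4, 5}
0 ∉ Sat(A[(done ∨ recv) U recv]) = {1, 2, 4, 5}, so the formula does not hold at 0.

No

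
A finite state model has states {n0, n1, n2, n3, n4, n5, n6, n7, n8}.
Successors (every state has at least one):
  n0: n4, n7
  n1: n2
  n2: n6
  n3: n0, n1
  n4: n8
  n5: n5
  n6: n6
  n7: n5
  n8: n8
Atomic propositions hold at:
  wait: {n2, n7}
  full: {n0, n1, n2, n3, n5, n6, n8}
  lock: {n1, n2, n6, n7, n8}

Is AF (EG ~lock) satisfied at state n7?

Sat(~lock) = {n0, n3, n4, n5}
EG ~lock: greatest fixpoint, start Z0 = {n0, n3, n4, n5}, keep only states in Sat with some successor in Z. Z1 = {n0, n3, n5}; Z2 = {n3, n5}; Z3 = {n5}; fixed.
Sat(EG ~lock) = {n5}
AF (EG ~lock): least fixpoint, start Z0 = {n5}, add states with every successor in Z. Z1 = {n5, n7}; fixed.
Sat(AF (EG ~lock)) = {n5, n7}
n7 ∈ Sat(AF (EG ~lock)) = {n5, n7}, so the formula holds at n7.

Yes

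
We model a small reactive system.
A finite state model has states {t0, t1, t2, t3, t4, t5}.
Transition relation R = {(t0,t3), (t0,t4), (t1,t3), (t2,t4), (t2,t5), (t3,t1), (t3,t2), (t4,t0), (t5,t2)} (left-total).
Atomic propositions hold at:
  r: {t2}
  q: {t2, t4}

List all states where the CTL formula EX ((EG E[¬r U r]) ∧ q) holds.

{t0, t2, t3, t5}

Sat(¬r) = {t0, t1, t3, t4, t5}
E[¬r U r]: least fixpoint, start Z0 = Sat(r) = {t2}, add states in Sat(¬r) with some successor in Z. Z1 = {t2, t3, t5}; Z2 = {t0, t1, t2, t3, t5}; Z3 = {t0, t1, t2, t3, t4, t5}; fixed.
Sat(E[¬r U r]) = {t0, t1, t2, t3, t4, t5}
EG E[¬r U r]: greatest fixpoint, start Z0 = {t0, t1, t2, t3, t4, t5}, keep only states in Sat with some successor in Z. Already a fixed point.
Sat(EG E[¬r U r]) = {t0, t1, t2, t3, t4, t5}
Sat((EG E[¬r U r]) ∧ q) = {t2, t4}
Sat(EX ((EG E[¬r U r]) ∧ q)) = {s : some successor in {t2, t4}} = {t0, t2, t3, t5}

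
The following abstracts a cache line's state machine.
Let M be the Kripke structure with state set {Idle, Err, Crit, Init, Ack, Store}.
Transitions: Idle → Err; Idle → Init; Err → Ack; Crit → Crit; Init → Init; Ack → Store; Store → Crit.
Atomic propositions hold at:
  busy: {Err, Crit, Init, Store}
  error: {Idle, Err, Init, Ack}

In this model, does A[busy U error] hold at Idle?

Yes

A[busy U error]: least fixpoint, start Z0 = Sat(error) = {Idle, Err, Init, Ack}, add states in Sat(busy) with every successor in Z. Already a fixed point.
Sat(A[busy U error]) = {Idle, Err, Init, Ack}
Idle ∈ Sat(A[busy U error]) = {Idle, Err, Init, Ack}, so the formula holds at Idle.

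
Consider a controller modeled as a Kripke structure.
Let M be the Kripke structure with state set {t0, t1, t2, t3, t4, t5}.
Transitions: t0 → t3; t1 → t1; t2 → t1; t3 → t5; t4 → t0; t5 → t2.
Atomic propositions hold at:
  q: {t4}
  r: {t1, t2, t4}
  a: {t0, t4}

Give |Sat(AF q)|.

AF q: least fixpoint, start Z0 = {t4}, add states with every successor in Z. Already a fixed point.
Sat(AF q) = {t4}
|Sat(AF q)| = |{t4}| = 1.

1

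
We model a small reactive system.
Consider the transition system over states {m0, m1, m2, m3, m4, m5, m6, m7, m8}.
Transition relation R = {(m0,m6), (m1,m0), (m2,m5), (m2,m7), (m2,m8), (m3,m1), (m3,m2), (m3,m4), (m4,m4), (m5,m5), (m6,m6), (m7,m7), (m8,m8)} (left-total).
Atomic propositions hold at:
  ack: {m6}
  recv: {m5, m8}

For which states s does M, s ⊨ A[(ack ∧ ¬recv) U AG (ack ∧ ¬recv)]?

Sat(¬recv) = {m0, m1, m2, m3, m4, m6, m7}
Sat(ack ∧ ¬recv) = {m6}
AG (ack ∧ ¬recv): greatest fixpoint, start Z0 = {m6}, keep only states in Sat with every successor in Z. Already a fixed point.
Sat(AG (ack ∧ ¬recv)) = {m6}
A[(ack ∧ ¬recv) U AG (ack ∧ ¬recv)]: least fixpoint, start Z0 = Sat(AG (ack ∧ ¬recv)) = {m6}, add states in Sat(ack ∧ ¬recv) with every successor in Z. Already a fixed point.
Sat(A[(ack ∧ ¬recv) U AG (ack ∧ ¬recv)]) = {m6}

{m6}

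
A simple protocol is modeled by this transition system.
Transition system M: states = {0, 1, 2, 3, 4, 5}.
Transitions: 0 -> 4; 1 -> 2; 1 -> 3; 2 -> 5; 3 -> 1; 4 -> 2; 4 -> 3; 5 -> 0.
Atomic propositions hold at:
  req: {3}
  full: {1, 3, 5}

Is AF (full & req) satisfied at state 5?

Sat(full & req) = {3}
AF (full & req): least fixpoint, start Z0 = {3}, add states with every successor in Z. Already a fixed point.
Sat(AF (full & req)) = {3}
5 ∉ Sat(AF (full & req)) = {3}, so the formula does not hold at 5.

No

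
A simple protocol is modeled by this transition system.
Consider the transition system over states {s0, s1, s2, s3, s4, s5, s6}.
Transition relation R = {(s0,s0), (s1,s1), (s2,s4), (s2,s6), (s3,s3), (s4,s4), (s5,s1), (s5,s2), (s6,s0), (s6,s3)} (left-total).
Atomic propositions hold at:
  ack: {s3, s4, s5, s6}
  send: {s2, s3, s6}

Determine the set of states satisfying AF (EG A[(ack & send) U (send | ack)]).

Sat(ack & send) = {s3, s6}
Sat(send | ack) = {s2, s3, s4, s5, s6}
A[(ack & send) U (send | ack)]: least fixpoint, start Z0 = Sat((send | ack)) = {s2, s3, s4, s5, s6}, add states in Sat(ack & send) with every successor in Z. Already a fixed point.
Sat(A[(ack & send) U (send | ack)]) = {s2, s3, s4, s5, s6}
EG A[(ack & send) U (send | ack)]: greatest fixpoint, start Z0 = {s2, s3, s4, s5, s6}, keep only states in Sat with some successor in Z. Already a fixed point.
Sat(EG A[(ack & send) U (send | ack)]) = {s2, s3, s4, s5, s6}
AF (EG A[(ack & send) U (send | ack)]): least fixpoint, start Z0 = {s2, s3, s4, s5, s6}, add states with every successor in Z. Already a fixed point.
Sat(AF (EG A[(ack & send) U (send | ack)])) = {s2, s3, s4, s5, s6}

{s2, s3, s4, s5, s6}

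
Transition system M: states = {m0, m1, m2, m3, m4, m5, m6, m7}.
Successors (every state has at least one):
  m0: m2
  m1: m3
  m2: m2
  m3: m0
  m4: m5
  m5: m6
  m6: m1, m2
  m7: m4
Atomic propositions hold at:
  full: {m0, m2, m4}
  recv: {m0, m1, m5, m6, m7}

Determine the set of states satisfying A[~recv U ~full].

Sat(~recv) = {m2, m3, m4}
Sat(~full) = {m1, m3, m5, m6, m7}
A[~recv U ~full]: least fixpoint, start Z0 = Sat(~full) = {m1, m3, m5, m6, m7}, add states in Sat(~recv) with every successor in Z. Z1 = {m1, m3, m4, m5, m6, m7}; fixed.
Sat(A[~recv U ~full]) = {m1, m3, m4, m5, m6, m7}

{m1, m3, m4, m5, m6, m7}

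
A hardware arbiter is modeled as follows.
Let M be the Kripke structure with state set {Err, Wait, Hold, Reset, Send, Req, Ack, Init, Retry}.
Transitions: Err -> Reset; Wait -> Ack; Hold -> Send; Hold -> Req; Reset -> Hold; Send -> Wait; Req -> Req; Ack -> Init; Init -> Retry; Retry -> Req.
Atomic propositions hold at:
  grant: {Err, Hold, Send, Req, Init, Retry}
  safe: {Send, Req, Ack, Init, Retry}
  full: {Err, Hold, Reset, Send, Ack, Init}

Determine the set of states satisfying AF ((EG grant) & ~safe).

{Err, Hold, Reset}

EG grant: greatest fixpoint, start Z0 = {Err, Hold, Send, Req, Init, Retry}, keep only states in Sat with some successor in Z. Z1 = {Hold, Req, Init, Retry}; fixed.
Sat(EG grant) = {Hold, Req, Init, Retry}
Sat(~safe) = {Err, Wait, Hold, Reset}
Sat((EG grant) & ~safe) = {Hold}
AF ((EG grant) & ~safe): least fixpoint, start Z0 = {Hold}, add states with every successor in Z. Z1 = {Hold, Reset}; Z2 = {Err, Hold, Reset}; fixed.
Sat(AF ((EG grant) & ~safe)) = {Err, Hold, Reset}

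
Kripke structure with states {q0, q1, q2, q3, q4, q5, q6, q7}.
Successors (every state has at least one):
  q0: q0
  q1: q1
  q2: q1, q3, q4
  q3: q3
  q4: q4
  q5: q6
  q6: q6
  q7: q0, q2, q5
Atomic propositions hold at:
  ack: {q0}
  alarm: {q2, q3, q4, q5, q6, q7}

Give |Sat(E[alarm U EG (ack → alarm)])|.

Sat(ack → alarm) = {q1, q2, q3, q4, q5, q6, q7}
EG (ack → alarm): greatest fixpoint, start Z0 = {q1, q2, q3, q4, q5, q6, q7}, keep only states in Sat with some successor in Z. Already a fixed point.
Sat(EG (ack → alarm)) = {q1, q2, q3, q4, q5, q6, q7}
E[alarm U EG (ack → alarm)]: least fixpoint, start Z0 = Sat(EG (ack → alarm)) = {q1, q2, q3, q4, q5, q6, q7}, add states in Sat(alarm) with some successor in Z. Already a fixed point.
Sat(E[alarm U EG (ack → alarm)]) = {q1, q2, q3, q4, q5, q6, q7}
|Sat(E[alarm U EG (ack → alarm)])| = |{q1, q2, q3, q4, q5, q6, q7}| = 7.

7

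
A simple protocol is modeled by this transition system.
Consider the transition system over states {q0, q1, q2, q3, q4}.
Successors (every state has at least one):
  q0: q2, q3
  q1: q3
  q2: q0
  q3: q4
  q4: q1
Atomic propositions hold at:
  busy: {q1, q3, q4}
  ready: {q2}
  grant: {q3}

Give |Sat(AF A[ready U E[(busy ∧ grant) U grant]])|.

Sat(busy ∧ grant) = {q3}
E[(busy ∧ grant) U grant]: least fixpoint, start Z0 = Sat(grant) = {q3}, add states in Sat(busy ∧ grant) with some successor in Z. Already a fixed point.
Sat(E[(busy ∧ grant) U grant]) = {q3}
A[ready U E[(busy ∧ grant) U grant]]: least fixpoint, start Z0 = Sat(E[(busy ∧ grant) U grant]) = {q3}, add states in Sat(ready) with every successor in Z. Already a fixed point.
Sat(A[ready U E[(busy ∧ grant) U grant]]) = {q3}
AF A[ready U E[(busy ∧ grant) U grant]]: least fixpoint, start Z0 = {q3}, add states with every successor in Z. Z1 = {q1, q3}; Z2 = {q1, q3, q4}; fixed.
Sat(AF A[ready U E[(busy ∧ grant) U grant]]) = {q1, q3, q4}
|Sat(AF A[ready U E[(busy ∧ grant) U grant]])| = |{q1, q3, q4}| = 3.

3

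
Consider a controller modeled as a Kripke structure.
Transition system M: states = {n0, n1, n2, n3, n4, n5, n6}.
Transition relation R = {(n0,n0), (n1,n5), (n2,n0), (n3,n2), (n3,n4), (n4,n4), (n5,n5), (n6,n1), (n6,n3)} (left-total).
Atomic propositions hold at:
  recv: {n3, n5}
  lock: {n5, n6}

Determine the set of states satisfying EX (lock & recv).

{n1, n5}

Sat(lock & recv) = {n5}
Sat(EX (lock & recv)) = {s : some successor in {n5}} = {n1, n5}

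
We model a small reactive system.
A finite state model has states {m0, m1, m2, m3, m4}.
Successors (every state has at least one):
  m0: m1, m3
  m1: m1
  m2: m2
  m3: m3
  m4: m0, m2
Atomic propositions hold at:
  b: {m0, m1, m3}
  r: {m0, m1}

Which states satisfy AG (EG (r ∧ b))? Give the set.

Sat(r ∧ b) = {m0, m1}
EG (r ∧ b): greatest fixpoint, start Z0 = {m0, m1}, keep only states in Sat with some successor in Z. Already a fixed point.
Sat(EG (r ∧ b)) = {m0, m1}
AG (EG (r ∧ b)): greatest fixpoint, start Z0 = {m0, m1}, keep only states in Sat with every successor in Z. Z1 = {m1}; fixed.
Sat(AG (EG (r ∧ b))) = {m1}

{m1}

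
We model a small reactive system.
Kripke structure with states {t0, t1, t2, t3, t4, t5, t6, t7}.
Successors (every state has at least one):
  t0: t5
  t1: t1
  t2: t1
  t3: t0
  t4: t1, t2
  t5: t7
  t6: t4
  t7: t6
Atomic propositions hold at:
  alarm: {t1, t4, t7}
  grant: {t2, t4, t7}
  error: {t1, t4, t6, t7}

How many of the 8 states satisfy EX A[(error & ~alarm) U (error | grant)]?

Sat(~alarm) = {t0, t2, t3, t5, t6}
Sat(error & ~alarm) = {t6}
Sat(error | grant) = {t1, t2, t4, t6, t7}
A[(error & ~alarm) U (error | grant)]: least fixpoint, start Z0 = Sat((error | grant)) = {t1, t2, t4, t6, t7}, add states in Sat(error & ~alarm) with every successor in Z. Already a fixed point.
Sat(A[(error & ~alarm) U (error | grant)]) = {t1, t2, t4, t6, t7}
Sat(EX A[(error & ~alarm) U (error | grant)]) = {s : some successor in {t1, t2, t4, t6, t7}} = {t1, t2, t4, t5, t6, t7}
|Sat(EX A[(error & ~alarm) U (error | grant)])| = |{t1, t2, t4, t5, t6, t7}| = 6.

6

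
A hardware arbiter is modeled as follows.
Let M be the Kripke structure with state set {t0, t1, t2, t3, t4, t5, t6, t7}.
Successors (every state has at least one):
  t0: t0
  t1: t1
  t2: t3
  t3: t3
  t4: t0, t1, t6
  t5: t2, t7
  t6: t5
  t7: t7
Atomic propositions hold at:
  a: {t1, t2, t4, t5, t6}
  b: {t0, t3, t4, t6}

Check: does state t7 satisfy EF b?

EF b: least fixpoint, start Z0 = {t0, t3, t4, t6}, add states with some successor in Z. Z1 = {t0, t2, t3, t4, t6}; Z2 = {t0, t2, t3, t4, t5, t6}; fixed.
Sat(EF b) = {t0, t2, t3, t4, t5, t6}
t7 ∉ Sat(EF b) = {t0, t2, t3, t4, t5, t6}, so the formula does not hold at t7.

No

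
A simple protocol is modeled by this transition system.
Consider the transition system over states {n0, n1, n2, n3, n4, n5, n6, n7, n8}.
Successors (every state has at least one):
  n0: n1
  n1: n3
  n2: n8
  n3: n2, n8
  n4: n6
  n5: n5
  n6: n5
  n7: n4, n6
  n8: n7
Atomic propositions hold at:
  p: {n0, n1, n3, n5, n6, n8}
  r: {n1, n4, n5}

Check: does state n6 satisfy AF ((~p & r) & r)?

Sat(~p) = {n2, n4, n7}
Sat(~p & r) = {n4}
Sat((~p & r) & r) = {n4}
AF ((~p & r) & r): least fixpoint, start Z0 = {n4}, add states with every successor in Z. Already a fixed point.
Sat(AF ((~p & r) & r)) = {n4}
n6 ∉ Sat(AF ((~p & r) & r)) = {n4}, so the formula does not hold at n6.

No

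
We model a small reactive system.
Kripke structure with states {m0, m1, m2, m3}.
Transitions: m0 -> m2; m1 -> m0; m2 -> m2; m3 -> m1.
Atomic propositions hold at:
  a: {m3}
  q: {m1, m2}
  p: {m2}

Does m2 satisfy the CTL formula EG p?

Yes

EG p: greatest fixpoint, start Z0 = {m2}, keep only states in Sat with some successor in Z. Already a fixed point.
Sat(EG p) = {m2}
m2 ∈ Sat(EG p) = {m2}, so the formula holds at m2.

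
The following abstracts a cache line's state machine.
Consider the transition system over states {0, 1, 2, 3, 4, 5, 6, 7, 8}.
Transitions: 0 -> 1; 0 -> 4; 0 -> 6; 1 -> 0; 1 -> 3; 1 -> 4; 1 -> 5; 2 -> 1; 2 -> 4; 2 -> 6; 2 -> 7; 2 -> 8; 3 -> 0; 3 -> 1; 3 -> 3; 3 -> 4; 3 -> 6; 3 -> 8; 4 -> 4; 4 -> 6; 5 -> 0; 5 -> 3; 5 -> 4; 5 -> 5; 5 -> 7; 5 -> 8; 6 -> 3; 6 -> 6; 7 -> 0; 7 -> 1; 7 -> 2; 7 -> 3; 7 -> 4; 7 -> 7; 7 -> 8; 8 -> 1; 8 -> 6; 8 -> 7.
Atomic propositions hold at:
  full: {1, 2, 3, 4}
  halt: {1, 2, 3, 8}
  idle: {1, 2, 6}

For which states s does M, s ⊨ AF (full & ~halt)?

Sat(~halt) = {0, 4, 5, 6, 7}
Sat(full & ~halt) = {4}
AF (full & ~halt): least fixpoint, start Z0 = {4}, add states with every successor in Z. Already a fixed point.
Sat(AF (full & ~halt)) = {4}

{4}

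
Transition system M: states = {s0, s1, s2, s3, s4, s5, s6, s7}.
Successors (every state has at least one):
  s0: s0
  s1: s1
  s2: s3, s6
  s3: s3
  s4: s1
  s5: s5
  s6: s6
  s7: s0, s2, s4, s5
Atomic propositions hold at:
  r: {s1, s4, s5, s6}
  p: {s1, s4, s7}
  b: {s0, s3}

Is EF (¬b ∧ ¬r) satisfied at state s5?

No

Sat(¬b) = {s1, s2, s4, s5, s6, s7}
Sat(¬r) = {s0, s2, s3, s7}
Sat(¬b ∧ ¬r) = {s2, s7}
EF (¬b ∧ ¬r): least fixpoint, start Z0 = {s2, s7}, add states with some successor in Z. Already a fixed point.
Sat(EF (¬b ∧ ¬r)) = {s2, s7}
s5 ∉ Sat(EF (¬b ∧ ¬r)) = {s2, s7}, so the formula does not hold at s5.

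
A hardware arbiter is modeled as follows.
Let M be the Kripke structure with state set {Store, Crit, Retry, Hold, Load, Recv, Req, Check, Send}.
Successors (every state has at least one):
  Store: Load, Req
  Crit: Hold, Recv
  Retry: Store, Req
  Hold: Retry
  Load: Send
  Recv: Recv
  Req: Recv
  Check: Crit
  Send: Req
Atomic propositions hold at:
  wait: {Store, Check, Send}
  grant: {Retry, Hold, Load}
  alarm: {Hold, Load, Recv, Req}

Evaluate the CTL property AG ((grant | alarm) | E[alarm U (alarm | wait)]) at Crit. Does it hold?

Sat(grant | alarm) = {Retry, Hold, Load, Recv, Req}
Sat(alarm | wait) = {Store, Hold, Load, Recv, Req, Check, Send}
E[alarm U (alarm | wait)]: least fixpoint, start Z0 = Sat((alarm | wait)) = {Store, Hold, Load, Recv, Req, Check, Send}, add states in Sat(alarm) with some successor in Z. Already a fixed point.
Sat(E[alarm U (alarm | wait)]) = {Store, Hold, Load, Recv, Req, Check, Send}
Sat((grant | alarm) | E[alarm U (alarm | wait)]) = {Store, Retry, Hold, Load, Recv, Req, Check, Send}
AG ((grant | alarm) | E[alarm U (alarm | wait)]): greatest fixpoint, start Z0 = {Store, Retry, Hold, Load, Recv, Req, Check, Send}, keep only states in Sat with every successor in Z. Z1 = {Store, Retry, Hold, Load, Recv, Req, Send}; fixed.
Sat(AG ((grant | alarm) | E[alarm U (alarm | wait)])) = {Store, Retry, Hold, Load, Recv, Req, Send}
Crit ∉ Sat(AG ((grant | alarm) | E[alarm U (alarm | wait)])) = {Store, Retry, Hold, Load, Recv, Req, Send}, so the formula does not hold at Crit.

No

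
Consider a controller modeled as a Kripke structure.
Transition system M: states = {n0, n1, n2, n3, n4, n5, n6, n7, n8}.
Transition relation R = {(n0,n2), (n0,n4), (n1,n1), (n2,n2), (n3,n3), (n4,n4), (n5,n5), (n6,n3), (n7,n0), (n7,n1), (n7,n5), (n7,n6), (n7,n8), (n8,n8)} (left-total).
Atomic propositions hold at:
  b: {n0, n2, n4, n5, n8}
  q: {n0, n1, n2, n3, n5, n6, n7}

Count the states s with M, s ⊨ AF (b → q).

Sat(b → q) = {n0, n1, n2, n3, n5, n6, n7}
AF (b → q): least fixpoint, start Z0 = {n0, n1, n2, n3, n5, n6, n7}, add states with every successor in Z. Already a fixed point.
Sat(AF (b → q)) = {n0, n1, n2, n3, n5, n6, n7}
|Sat(AF (b → q))| = |{n0, n1, n2, n3, n5, n6, n7}| = 7.

7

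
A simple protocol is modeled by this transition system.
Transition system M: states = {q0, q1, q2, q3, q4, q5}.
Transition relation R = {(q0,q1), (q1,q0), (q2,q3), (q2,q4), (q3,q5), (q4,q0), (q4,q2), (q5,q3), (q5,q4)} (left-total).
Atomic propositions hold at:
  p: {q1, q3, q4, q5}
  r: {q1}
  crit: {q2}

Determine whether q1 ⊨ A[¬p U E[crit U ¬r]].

Sat(¬p) = {q0, q2}
Sat(¬r) = {q0, q2, q3, q4, q5}
E[crit U ¬r]: least fixpoint, start Z0 = Sat(¬r) = {q0, q2, q3, q4, q5}, add states in Sat(crit) with some successor in Z. Already a fixed point.
Sat(E[crit U ¬r]) = {q0, q2, q3, q4, q5}
A[¬p U E[crit U ¬r]]: least fixpoint, start Z0 = Sat(E[crit U ¬r]) = {q0, q2, q3, q4, q5}, add states in Sat(¬p) with every successor in Z. Already a fixed point.
Sat(A[¬p U E[crit U ¬r]]) = {q0, q2, q3, q4, q5}
q1 ∉ Sat(A[¬p U E[crit U ¬r]]) = {q0, q2, q3, q4, q5}, so the formula does not hold at q1.

No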